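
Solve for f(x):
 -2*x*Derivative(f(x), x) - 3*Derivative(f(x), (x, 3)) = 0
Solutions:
 f(x) = C1 + Integral(C2*airyai(-2^(1/3)*3^(2/3)*x/3) + C3*airybi(-2^(1/3)*3^(2/3)*x/3), x)


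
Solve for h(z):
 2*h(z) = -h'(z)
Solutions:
 h(z) = C1*exp(-2*z)


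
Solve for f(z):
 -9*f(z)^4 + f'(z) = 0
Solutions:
 f(z) = (-1/(C1 + 27*z))^(1/3)
 f(z) = (-1/(C1 + 9*z))^(1/3)*(-3^(2/3) - 3*3^(1/6)*I)/6
 f(z) = (-1/(C1 + 9*z))^(1/3)*(-3^(2/3) + 3*3^(1/6)*I)/6


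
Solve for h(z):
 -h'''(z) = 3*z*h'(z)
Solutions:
 h(z) = C1 + Integral(C2*airyai(-3^(1/3)*z) + C3*airybi(-3^(1/3)*z), z)


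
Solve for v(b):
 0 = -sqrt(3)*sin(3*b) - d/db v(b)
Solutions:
 v(b) = C1 + sqrt(3)*cos(3*b)/3


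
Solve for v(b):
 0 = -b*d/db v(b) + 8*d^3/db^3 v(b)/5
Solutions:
 v(b) = C1 + Integral(C2*airyai(5^(1/3)*b/2) + C3*airybi(5^(1/3)*b/2), b)


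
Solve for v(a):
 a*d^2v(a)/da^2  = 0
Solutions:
 v(a) = C1 + C2*a


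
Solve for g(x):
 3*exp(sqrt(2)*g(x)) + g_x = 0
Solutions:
 g(x) = sqrt(2)*(2*log(1/(C1 + 3*x)) - log(2))/4


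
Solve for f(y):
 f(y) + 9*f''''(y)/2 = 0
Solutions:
 f(y) = (C1*sin(2^(3/4)*sqrt(3)*y/6) + C2*cos(2^(3/4)*sqrt(3)*y/6))*exp(-2^(3/4)*sqrt(3)*y/6) + (C3*sin(2^(3/4)*sqrt(3)*y/6) + C4*cos(2^(3/4)*sqrt(3)*y/6))*exp(2^(3/4)*sqrt(3)*y/6)


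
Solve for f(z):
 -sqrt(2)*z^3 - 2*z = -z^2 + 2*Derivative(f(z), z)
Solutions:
 f(z) = C1 - sqrt(2)*z^4/8 + z^3/6 - z^2/2


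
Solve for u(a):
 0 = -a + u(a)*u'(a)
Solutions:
 u(a) = -sqrt(C1 + a^2)
 u(a) = sqrt(C1 + a^2)


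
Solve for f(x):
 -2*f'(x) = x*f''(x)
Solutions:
 f(x) = C1 + C2/x


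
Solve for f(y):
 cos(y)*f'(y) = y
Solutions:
 f(y) = C1 + Integral(y/cos(y), y)


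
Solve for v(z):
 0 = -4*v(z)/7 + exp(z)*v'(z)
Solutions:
 v(z) = C1*exp(-4*exp(-z)/7)


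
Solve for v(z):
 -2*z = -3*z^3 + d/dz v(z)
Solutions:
 v(z) = C1 + 3*z^4/4 - z^2


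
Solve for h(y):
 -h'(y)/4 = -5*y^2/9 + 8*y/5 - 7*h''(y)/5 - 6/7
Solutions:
 h(y) = C1 + C2*exp(5*y/28) + 20*y^3/27 + 416*y^2/45 + 168472*y/1575


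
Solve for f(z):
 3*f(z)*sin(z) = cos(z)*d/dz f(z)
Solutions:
 f(z) = C1/cos(z)^3


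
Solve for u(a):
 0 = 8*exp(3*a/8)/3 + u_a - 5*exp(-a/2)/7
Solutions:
 u(a) = C1 - 64*exp(3*a/8)/9 - 10*exp(-a/2)/7


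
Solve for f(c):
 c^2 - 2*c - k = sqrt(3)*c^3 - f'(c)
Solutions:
 f(c) = C1 + sqrt(3)*c^4/4 - c^3/3 + c^2 + c*k


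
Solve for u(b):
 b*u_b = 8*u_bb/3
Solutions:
 u(b) = C1 + C2*erfi(sqrt(3)*b/4)


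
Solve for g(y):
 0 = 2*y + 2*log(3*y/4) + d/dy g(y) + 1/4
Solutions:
 g(y) = C1 - y^2 - 2*y*log(y) + y*log(16/9) + 7*y/4


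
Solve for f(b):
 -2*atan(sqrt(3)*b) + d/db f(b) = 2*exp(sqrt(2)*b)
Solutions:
 f(b) = C1 + 2*b*atan(sqrt(3)*b) + sqrt(2)*exp(sqrt(2)*b) - sqrt(3)*log(3*b^2 + 1)/3


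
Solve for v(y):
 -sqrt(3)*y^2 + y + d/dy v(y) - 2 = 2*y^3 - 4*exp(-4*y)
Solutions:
 v(y) = C1 + y^4/2 + sqrt(3)*y^3/3 - y^2/2 + 2*y + exp(-4*y)


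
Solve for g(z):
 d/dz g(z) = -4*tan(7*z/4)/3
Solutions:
 g(z) = C1 + 16*log(cos(7*z/4))/21


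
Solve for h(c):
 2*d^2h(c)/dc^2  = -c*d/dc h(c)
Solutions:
 h(c) = C1 + C2*erf(c/2)


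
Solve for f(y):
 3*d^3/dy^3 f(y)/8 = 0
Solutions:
 f(y) = C1 + C2*y + C3*y^2


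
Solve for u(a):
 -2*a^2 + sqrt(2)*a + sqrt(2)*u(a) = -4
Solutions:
 u(a) = sqrt(2)*a^2 - a - 2*sqrt(2)


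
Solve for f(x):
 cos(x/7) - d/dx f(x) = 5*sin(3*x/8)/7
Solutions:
 f(x) = C1 + 7*sin(x/7) + 40*cos(3*x/8)/21


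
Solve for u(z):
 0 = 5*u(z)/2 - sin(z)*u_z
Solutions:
 u(z) = C1*(cos(z) - 1)^(5/4)/(cos(z) + 1)^(5/4)


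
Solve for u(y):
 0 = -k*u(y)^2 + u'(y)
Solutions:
 u(y) = -1/(C1 + k*y)


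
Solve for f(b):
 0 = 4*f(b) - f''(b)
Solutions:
 f(b) = C1*exp(-2*b) + C2*exp(2*b)


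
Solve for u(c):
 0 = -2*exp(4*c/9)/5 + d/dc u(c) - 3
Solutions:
 u(c) = C1 + 3*c + 9*exp(4*c/9)/10


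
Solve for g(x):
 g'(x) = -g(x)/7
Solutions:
 g(x) = C1*exp(-x/7)


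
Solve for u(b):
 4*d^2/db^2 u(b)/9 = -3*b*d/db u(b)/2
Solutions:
 u(b) = C1 + C2*erf(3*sqrt(3)*b/4)


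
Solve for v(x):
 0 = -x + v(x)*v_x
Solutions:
 v(x) = -sqrt(C1 + x^2)
 v(x) = sqrt(C1 + x^2)


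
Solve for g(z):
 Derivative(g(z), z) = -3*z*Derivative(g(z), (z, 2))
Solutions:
 g(z) = C1 + C2*z^(2/3)


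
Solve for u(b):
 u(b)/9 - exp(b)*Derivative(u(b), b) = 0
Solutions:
 u(b) = C1*exp(-exp(-b)/9)


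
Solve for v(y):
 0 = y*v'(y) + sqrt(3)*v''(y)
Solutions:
 v(y) = C1 + C2*erf(sqrt(2)*3^(3/4)*y/6)


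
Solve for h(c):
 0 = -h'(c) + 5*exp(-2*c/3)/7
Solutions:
 h(c) = C1 - 15*exp(-2*c/3)/14


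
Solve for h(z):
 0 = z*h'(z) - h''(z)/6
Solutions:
 h(z) = C1 + C2*erfi(sqrt(3)*z)


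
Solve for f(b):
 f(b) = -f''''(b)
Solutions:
 f(b) = (C1*sin(sqrt(2)*b/2) + C2*cos(sqrt(2)*b/2))*exp(-sqrt(2)*b/2) + (C3*sin(sqrt(2)*b/2) + C4*cos(sqrt(2)*b/2))*exp(sqrt(2)*b/2)


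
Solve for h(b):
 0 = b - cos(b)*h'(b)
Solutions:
 h(b) = C1 + Integral(b/cos(b), b)


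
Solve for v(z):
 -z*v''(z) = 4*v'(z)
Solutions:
 v(z) = C1 + C2/z^3


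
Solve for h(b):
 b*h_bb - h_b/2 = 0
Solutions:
 h(b) = C1 + C2*b^(3/2)


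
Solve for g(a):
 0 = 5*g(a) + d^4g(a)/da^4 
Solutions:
 g(a) = (C1*sin(sqrt(2)*5^(1/4)*a/2) + C2*cos(sqrt(2)*5^(1/4)*a/2))*exp(-sqrt(2)*5^(1/4)*a/2) + (C3*sin(sqrt(2)*5^(1/4)*a/2) + C4*cos(sqrt(2)*5^(1/4)*a/2))*exp(sqrt(2)*5^(1/4)*a/2)


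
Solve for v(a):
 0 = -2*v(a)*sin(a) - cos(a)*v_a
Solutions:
 v(a) = C1*cos(a)^2


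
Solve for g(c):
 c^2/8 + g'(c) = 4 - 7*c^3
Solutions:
 g(c) = C1 - 7*c^4/4 - c^3/24 + 4*c


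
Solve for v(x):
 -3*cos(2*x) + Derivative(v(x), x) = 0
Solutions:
 v(x) = C1 + 3*sin(2*x)/2


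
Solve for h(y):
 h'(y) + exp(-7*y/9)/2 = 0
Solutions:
 h(y) = C1 + 9*exp(-7*y/9)/14


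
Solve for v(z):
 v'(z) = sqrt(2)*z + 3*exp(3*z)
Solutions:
 v(z) = C1 + sqrt(2)*z^2/2 + exp(3*z)


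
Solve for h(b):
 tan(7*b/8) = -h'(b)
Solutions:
 h(b) = C1 + 8*log(cos(7*b/8))/7


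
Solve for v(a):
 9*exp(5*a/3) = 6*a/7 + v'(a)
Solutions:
 v(a) = C1 - 3*a^2/7 + 27*exp(5*a/3)/5


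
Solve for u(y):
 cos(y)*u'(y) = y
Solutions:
 u(y) = C1 + Integral(y/cos(y), y)


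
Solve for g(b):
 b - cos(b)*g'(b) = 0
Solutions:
 g(b) = C1 + Integral(b/cos(b), b)


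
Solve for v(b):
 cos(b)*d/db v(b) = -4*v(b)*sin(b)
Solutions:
 v(b) = C1*cos(b)^4


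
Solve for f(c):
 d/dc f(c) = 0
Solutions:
 f(c) = C1


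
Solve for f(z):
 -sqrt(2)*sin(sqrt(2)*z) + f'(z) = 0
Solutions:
 f(z) = C1 - cos(sqrt(2)*z)


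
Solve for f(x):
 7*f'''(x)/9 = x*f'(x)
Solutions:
 f(x) = C1 + Integral(C2*airyai(21^(2/3)*x/7) + C3*airybi(21^(2/3)*x/7), x)


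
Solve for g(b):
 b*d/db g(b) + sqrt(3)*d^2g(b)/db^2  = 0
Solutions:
 g(b) = C1 + C2*erf(sqrt(2)*3^(3/4)*b/6)


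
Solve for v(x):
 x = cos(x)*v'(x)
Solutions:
 v(x) = C1 + Integral(x/cos(x), x)


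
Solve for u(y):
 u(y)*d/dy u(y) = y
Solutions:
 u(y) = -sqrt(C1 + y^2)
 u(y) = sqrt(C1 + y^2)


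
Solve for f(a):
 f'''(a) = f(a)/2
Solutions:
 f(a) = C3*exp(2^(2/3)*a/2) + (C1*sin(2^(2/3)*sqrt(3)*a/4) + C2*cos(2^(2/3)*sqrt(3)*a/4))*exp(-2^(2/3)*a/4)


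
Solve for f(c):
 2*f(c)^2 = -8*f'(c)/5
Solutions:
 f(c) = 4/(C1 + 5*c)


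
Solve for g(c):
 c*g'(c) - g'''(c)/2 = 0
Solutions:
 g(c) = C1 + Integral(C2*airyai(2^(1/3)*c) + C3*airybi(2^(1/3)*c), c)


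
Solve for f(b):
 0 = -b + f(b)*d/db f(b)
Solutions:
 f(b) = -sqrt(C1 + b^2)
 f(b) = sqrt(C1 + b^2)


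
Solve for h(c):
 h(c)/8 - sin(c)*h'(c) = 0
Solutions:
 h(c) = C1*(cos(c) - 1)^(1/16)/(cos(c) + 1)^(1/16)


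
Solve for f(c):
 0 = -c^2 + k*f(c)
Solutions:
 f(c) = c^2/k


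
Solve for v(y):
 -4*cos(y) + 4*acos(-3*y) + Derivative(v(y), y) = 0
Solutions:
 v(y) = C1 - 4*y*acos(-3*y) - 4*sqrt(1 - 9*y^2)/3 + 4*sin(y)


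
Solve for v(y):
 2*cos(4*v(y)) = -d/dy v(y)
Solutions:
 v(y) = -asin((C1 + exp(16*y))/(C1 - exp(16*y)))/4 + pi/4
 v(y) = asin((C1 + exp(16*y))/(C1 - exp(16*y)))/4


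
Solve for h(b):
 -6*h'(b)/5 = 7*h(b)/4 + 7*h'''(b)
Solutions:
 h(b) = C1*exp(-35^(1/3)*b*(-(1225 + sqrt(1518545))^(1/3) + 8*35^(1/3)/(1225 + sqrt(1518545))^(1/3))/140)*sin(sqrt(3)*35^(1/3)*b*(8*35^(1/3)/(1225 + sqrt(1518545))^(1/3) + (1225 + sqrt(1518545))^(1/3))/140) + C2*exp(-35^(1/3)*b*(-(1225 + sqrt(1518545))^(1/3) + 8*35^(1/3)/(1225 + sqrt(1518545))^(1/3))/140)*cos(sqrt(3)*35^(1/3)*b*(8*35^(1/3)/(1225 + sqrt(1518545))^(1/3) + (1225 + sqrt(1518545))^(1/3))/140) + C3*exp(35^(1/3)*b*(-(1225 + sqrt(1518545))^(1/3) + 8*35^(1/3)/(1225 + sqrt(1518545))^(1/3))/70)


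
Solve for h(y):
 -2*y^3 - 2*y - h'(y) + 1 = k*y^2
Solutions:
 h(y) = C1 - k*y^3/3 - y^4/2 - y^2 + y


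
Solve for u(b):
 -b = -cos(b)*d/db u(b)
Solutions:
 u(b) = C1 + Integral(b/cos(b), b)


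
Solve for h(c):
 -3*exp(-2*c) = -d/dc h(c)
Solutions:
 h(c) = C1 - 3*exp(-2*c)/2


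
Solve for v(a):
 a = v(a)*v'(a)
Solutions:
 v(a) = -sqrt(C1 + a^2)
 v(a) = sqrt(C1 + a^2)


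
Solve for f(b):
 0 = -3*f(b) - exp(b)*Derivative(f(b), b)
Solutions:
 f(b) = C1*exp(3*exp(-b))


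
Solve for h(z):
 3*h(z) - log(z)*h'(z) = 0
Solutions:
 h(z) = C1*exp(3*li(z))


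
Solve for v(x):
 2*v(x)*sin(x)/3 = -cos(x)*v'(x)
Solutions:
 v(x) = C1*cos(x)^(2/3)


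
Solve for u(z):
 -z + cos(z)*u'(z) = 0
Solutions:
 u(z) = C1 + Integral(z/cos(z), z)


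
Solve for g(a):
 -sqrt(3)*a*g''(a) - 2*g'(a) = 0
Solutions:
 g(a) = C1 + C2*a^(1 - 2*sqrt(3)/3)


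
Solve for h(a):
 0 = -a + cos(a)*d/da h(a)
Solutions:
 h(a) = C1 + Integral(a/cos(a), a)


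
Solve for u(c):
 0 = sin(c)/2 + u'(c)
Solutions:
 u(c) = C1 + cos(c)/2


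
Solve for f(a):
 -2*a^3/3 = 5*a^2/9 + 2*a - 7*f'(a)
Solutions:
 f(a) = C1 + a^4/42 + 5*a^3/189 + a^2/7


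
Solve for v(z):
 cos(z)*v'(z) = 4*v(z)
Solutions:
 v(z) = C1*(sin(z)^2 + 2*sin(z) + 1)/(sin(z)^2 - 2*sin(z) + 1)


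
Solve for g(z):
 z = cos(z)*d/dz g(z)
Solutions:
 g(z) = C1 + Integral(z/cos(z), z)


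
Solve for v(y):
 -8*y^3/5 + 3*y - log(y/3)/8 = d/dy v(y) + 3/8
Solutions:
 v(y) = C1 - 2*y^4/5 + 3*y^2/2 - y*log(y)/8 - y/4 + y*log(3)/8


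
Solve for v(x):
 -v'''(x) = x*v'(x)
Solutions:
 v(x) = C1 + Integral(C2*airyai(-x) + C3*airybi(-x), x)


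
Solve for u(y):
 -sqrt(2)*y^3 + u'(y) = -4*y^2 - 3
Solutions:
 u(y) = C1 + sqrt(2)*y^4/4 - 4*y^3/3 - 3*y


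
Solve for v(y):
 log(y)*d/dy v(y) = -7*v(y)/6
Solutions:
 v(y) = C1*exp(-7*li(y)/6)


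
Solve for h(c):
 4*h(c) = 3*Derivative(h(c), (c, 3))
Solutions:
 h(c) = C3*exp(6^(2/3)*c/3) + (C1*sin(2^(2/3)*3^(1/6)*c/2) + C2*cos(2^(2/3)*3^(1/6)*c/2))*exp(-6^(2/3)*c/6)


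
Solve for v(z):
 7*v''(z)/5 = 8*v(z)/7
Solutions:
 v(z) = C1*exp(-2*sqrt(10)*z/7) + C2*exp(2*sqrt(10)*z/7)


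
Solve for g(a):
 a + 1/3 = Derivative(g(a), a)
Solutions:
 g(a) = C1 + a^2/2 + a/3


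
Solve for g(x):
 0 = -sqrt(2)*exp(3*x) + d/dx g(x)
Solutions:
 g(x) = C1 + sqrt(2)*exp(3*x)/3


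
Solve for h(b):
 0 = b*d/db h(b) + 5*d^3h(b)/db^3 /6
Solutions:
 h(b) = C1 + Integral(C2*airyai(-5^(2/3)*6^(1/3)*b/5) + C3*airybi(-5^(2/3)*6^(1/3)*b/5), b)


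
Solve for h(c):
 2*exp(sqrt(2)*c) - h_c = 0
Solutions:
 h(c) = C1 + sqrt(2)*exp(sqrt(2)*c)


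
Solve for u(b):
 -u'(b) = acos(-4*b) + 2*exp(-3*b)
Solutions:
 u(b) = C1 - b*acos(-4*b) - sqrt(1 - 16*b^2)/4 + 2*exp(-3*b)/3


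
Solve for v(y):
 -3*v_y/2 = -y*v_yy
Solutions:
 v(y) = C1 + C2*y^(5/2)


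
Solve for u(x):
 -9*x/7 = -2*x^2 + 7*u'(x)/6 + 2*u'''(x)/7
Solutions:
 u(x) = C1 + C2*sin(7*sqrt(3)*x/6) + C3*cos(7*sqrt(3)*x/6) + 4*x^3/7 - 27*x^2/49 - 288*x/343


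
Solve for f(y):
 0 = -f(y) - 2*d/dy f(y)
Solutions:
 f(y) = C1*exp(-y/2)


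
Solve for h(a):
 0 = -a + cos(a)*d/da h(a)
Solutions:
 h(a) = C1 + Integral(a/cos(a), a)


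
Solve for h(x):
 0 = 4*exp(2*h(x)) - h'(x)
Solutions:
 h(x) = log(-sqrt(-1/(C1 + 4*x))) - log(2)/2
 h(x) = log(-1/(C1 + 4*x))/2 - log(2)/2


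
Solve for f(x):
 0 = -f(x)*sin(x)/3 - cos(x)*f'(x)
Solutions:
 f(x) = C1*cos(x)^(1/3)


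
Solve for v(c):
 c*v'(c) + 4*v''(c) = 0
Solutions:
 v(c) = C1 + C2*erf(sqrt(2)*c/4)


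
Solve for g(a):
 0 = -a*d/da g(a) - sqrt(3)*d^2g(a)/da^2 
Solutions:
 g(a) = C1 + C2*erf(sqrt(2)*3^(3/4)*a/6)


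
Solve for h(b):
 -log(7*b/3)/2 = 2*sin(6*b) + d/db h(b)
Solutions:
 h(b) = C1 - b*log(b)/2 - b*log(7) + b/2 + b*log(21)/2 + cos(6*b)/3


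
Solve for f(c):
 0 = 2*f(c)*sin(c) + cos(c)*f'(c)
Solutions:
 f(c) = C1*cos(c)^2


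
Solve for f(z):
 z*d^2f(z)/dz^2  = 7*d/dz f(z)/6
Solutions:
 f(z) = C1 + C2*z^(13/6)


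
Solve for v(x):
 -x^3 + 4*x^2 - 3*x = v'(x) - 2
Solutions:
 v(x) = C1 - x^4/4 + 4*x^3/3 - 3*x^2/2 + 2*x


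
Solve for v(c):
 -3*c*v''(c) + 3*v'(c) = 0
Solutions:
 v(c) = C1 + C2*c^2


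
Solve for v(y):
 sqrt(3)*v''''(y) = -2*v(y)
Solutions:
 v(y) = (C1*sin(2^(3/4)*3^(7/8)*y/6) + C2*cos(2^(3/4)*3^(7/8)*y/6))*exp(-2^(3/4)*3^(7/8)*y/6) + (C3*sin(2^(3/4)*3^(7/8)*y/6) + C4*cos(2^(3/4)*3^(7/8)*y/6))*exp(2^(3/4)*3^(7/8)*y/6)


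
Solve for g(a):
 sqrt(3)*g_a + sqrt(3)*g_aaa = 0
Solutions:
 g(a) = C1 + C2*sin(a) + C3*cos(a)


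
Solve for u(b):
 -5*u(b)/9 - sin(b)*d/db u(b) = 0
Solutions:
 u(b) = C1*(cos(b) + 1)^(5/18)/(cos(b) - 1)^(5/18)


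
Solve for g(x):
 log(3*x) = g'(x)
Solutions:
 g(x) = C1 + x*log(x) - x + x*log(3)


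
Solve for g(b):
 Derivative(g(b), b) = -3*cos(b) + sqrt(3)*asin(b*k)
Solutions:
 g(b) = C1 + sqrt(3)*Piecewise((b*asin(b*k) + sqrt(-b^2*k^2 + 1)/k, Ne(k, 0)), (0, True)) - 3*sin(b)


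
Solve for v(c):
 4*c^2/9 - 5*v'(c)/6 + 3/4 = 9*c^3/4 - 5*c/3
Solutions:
 v(c) = C1 - 27*c^4/40 + 8*c^3/45 + c^2 + 9*c/10


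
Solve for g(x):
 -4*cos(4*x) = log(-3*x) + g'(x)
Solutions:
 g(x) = C1 - x*log(-x) - x*log(3) + x - sin(4*x)


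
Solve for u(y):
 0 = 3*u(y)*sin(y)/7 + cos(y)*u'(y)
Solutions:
 u(y) = C1*cos(y)^(3/7)


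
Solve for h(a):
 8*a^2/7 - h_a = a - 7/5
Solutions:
 h(a) = C1 + 8*a^3/21 - a^2/2 + 7*a/5


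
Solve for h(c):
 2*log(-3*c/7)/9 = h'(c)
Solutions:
 h(c) = C1 + 2*c*log(-c)/9 + 2*c*(-log(7) - 1 + log(3))/9


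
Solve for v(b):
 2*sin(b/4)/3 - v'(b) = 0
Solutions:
 v(b) = C1 - 8*cos(b/4)/3


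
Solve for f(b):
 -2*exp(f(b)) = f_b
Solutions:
 f(b) = log(1/(C1 + 2*b))


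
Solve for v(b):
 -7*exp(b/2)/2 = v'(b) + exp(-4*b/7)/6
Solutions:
 v(b) = C1 - 7*exp(b/2) + 7*exp(-4*b/7)/24


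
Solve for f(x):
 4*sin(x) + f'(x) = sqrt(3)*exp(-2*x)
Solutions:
 f(x) = C1 + 4*cos(x) - sqrt(3)*exp(-2*x)/2


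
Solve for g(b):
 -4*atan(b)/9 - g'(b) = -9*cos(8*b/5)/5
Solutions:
 g(b) = C1 - 4*b*atan(b)/9 + 2*log(b^2 + 1)/9 + 9*sin(8*b/5)/8


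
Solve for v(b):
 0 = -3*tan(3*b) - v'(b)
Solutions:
 v(b) = C1 + log(cos(3*b))


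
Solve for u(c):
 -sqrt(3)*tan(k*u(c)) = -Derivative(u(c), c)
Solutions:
 u(c) = Piecewise((-asin(exp(C1*k + sqrt(3)*c*k))/k + pi/k, Ne(k, 0)), (nan, True))
 u(c) = Piecewise((asin(exp(C1*k + sqrt(3)*c*k))/k, Ne(k, 0)), (nan, True))


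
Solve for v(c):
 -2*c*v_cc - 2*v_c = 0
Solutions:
 v(c) = C1 + C2*log(c)


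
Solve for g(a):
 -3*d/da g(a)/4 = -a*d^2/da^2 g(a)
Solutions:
 g(a) = C1 + C2*a^(7/4)


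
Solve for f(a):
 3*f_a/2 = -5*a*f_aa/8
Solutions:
 f(a) = C1 + C2/a^(7/5)


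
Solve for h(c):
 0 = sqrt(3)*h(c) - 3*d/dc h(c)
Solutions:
 h(c) = C1*exp(sqrt(3)*c/3)


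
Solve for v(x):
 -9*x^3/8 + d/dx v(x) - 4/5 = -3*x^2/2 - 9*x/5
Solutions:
 v(x) = C1 + 9*x^4/32 - x^3/2 - 9*x^2/10 + 4*x/5


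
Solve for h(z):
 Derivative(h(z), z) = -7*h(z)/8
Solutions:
 h(z) = C1*exp(-7*z/8)


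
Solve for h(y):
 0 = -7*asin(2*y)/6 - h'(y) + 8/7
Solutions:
 h(y) = C1 - 7*y*asin(2*y)/6 + 8*y/7 - 7*sqrt(1 - 4*y^2)/12


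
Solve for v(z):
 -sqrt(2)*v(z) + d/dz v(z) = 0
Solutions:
 v(z) = C1*exp(sqrt(2)*z)


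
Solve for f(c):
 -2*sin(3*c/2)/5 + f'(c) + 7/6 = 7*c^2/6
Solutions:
 f(c) = C1 + 7*c^3/18 - 7*c/6 - 4*cos(3*c/2)/15


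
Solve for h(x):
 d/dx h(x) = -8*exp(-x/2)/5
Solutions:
 h(x) = C1 + 16*exp(-x/2)/5


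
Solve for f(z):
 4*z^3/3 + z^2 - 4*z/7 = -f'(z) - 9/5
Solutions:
 f(z) = C1 - z^4/3 - z^3/3 + 2*z^2/7 - 9*z/5


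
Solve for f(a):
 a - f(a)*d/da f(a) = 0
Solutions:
 f(a) = -sqrt(C1 + a^2)
 f(a) = sqrt(C1 + a^2)


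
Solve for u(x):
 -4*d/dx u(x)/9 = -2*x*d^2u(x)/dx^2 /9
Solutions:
 u(x) = C1 + C2*x^3


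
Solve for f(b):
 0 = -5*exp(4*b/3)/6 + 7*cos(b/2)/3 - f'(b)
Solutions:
 f(b) = C1 - 5*exp(4*b/3)/8 + 14*sin(b/2)/3


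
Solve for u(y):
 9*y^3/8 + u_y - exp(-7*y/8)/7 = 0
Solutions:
 u(y) = C1 - 9*y^4/32 - 8*exp(-7*y/8)/49


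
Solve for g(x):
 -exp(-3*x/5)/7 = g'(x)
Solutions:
 g(x) = C1 + 5*exp(-3*x/5)/21


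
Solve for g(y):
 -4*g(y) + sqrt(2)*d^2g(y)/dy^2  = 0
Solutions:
 g(y) = C1*exp(-2^(3/4)*y) + C2*exp(2^(3/4)*y)


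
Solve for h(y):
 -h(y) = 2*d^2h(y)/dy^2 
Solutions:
 h(y) = C1*sin(sqrt(2)*y/2) + C2*cos(sqrt(2)*y/2)


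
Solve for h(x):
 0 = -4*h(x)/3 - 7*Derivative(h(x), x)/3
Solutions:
 h(x) = C1*exp(-4*x/7)


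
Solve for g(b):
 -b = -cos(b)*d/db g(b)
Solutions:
 g(b) = C1 + Integral(b/cos(b), b)


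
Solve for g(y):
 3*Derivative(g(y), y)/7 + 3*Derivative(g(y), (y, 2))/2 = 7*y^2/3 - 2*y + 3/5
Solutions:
 g(y) = C1 + C2*exp(-2*y/7) + 49*y^3/27 - 385*y^2/18 + 13601*y/90


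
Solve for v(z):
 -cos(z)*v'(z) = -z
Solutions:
 v(z) = C1 + Integral(z/cos(z), z)


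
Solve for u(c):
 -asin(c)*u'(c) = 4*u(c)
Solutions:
 u(c) = C1*exp(-4*Integral(1/asin(c), c))


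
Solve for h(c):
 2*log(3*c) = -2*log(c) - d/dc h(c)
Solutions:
 h(c) = C1 - 4*c*log(c) - c*log(9) + 4*c


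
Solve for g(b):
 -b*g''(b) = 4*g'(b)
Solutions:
 g(b) = C1 + C2/b^3


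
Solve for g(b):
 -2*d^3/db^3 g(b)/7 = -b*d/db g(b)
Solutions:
 g(b) = C1 + Integral(C2*airyai(2^(2/3)*7^(1/3)*b/2) + C3*airybi(2^(2/3)*7^(1/3)*b/2), b)


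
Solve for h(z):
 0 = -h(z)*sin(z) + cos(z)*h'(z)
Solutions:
 h(z) = C1/cos(z)


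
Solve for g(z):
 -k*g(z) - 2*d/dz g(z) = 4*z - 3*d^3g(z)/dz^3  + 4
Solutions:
 g(z) = C1*exp(-2^(1/3)*z*(2^(1/3)*(-9*k + sqrt(81*k^2 - 32))^(1/3) + 4/(-9*k + sqrt(81*k^2 - 32))^(1/3))/6) + C2*exp(2^(1/3)*z*(2^(1/3)*(-9*k + sqrt(81*k^2 - 32))^(1/3) - 2^(1/3)*sqrt(3)*I*(-9*k + sqrt(81*k^2 - 32))^(1/3) - 16/((-1 + sqrt(3)*I)*(-9*k + sqrt(81*k^2 - 32))^(1/3)))/12) + C3*exp(2^(1/3)*z*(2^(1/3)*(-9*k + sqrt(81*k^2 - 32))^(1/3) + 2^(1/3)*sqrt(3)*I*(-9*k + sqrt(81*k^2 - 32))^(1/3) + 16/((1 + sqrt(3)*I)*(-9*k + sqrt(81*k^2 - 32))^(1/3)))/12) - 4*z/k - 4/k + 8/k^2


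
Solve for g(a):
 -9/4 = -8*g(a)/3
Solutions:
 g(a) = 27/32


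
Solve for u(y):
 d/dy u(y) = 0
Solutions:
 u(y) = C1


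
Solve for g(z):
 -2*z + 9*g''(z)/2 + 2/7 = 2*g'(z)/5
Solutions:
 g(z) = C1 + C2*exp(4*z/45) - 5*z^2/2 - 1555*z/28


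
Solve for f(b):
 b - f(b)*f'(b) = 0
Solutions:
 f(b) = -sqrt(C1 + b^2)
 f(b) = sqrt(C1 + b^2)


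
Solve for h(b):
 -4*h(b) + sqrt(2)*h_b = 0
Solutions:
 h(b) = C1*exp(2*sqrt(2)*b)


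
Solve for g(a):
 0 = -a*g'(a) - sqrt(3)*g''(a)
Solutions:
 g(a) = C1 + C2*erf(sqrt(2)*3^(3/4)*a/6)


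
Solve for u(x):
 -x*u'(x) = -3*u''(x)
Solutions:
 u(x) = C1 + C2*erfi(sqrt(6)*x/6)


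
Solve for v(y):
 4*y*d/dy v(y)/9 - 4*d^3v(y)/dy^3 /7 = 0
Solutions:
 v(y) = C1 + Integral(C2*airyai(21^(1/3)*y/3) + C3*airybi(21^(1/3)*y/3), y)


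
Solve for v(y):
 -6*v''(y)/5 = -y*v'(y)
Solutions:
 v(y) = C1 + C2*erfi(sqrt(15)*y/6)


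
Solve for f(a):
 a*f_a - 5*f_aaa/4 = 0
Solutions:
 f(a) = C1 + Integral(C2*airyai(10^(2/3)*a/5) + C3*airybi(10^(2/3)*a/5), a)


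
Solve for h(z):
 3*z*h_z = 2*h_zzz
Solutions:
 h(z) = C1 + Integral(C2*airyai(2^(2/3)*3^(1/3)*z/2) + C3*airybi(2^(2/3)*3^(1/3)*z/2), z)


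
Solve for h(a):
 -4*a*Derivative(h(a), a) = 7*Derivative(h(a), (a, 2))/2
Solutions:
 h(a) = C1 + C2*erf(2*sqrt(7)*a/7)


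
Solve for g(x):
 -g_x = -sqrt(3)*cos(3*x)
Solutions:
 g(x) = C1 + sqrt(3)*sin(3*x)/3


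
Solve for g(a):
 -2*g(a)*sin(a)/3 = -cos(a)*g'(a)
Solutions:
 g(a) = C1/cos(a)^(2/3)


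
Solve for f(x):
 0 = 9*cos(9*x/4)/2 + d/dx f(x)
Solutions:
 f(x) = C1 - 2*sin(9*x/4)


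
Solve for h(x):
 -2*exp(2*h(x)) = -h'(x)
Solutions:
 h(x) = log(-sqrt(-1/(C1 + 2*x))) - log(2)/2
 h(x) = log(-1/(C1 + 2*x))/2 - log(2)/2


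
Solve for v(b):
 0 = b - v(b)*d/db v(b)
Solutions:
 v(b) = -sqrt(C1 + b^2)
 v(b) = sqrt(C1 + b^2)


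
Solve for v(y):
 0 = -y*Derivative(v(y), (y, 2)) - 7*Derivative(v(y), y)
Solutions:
 v(y) = C1 + C2/y^6


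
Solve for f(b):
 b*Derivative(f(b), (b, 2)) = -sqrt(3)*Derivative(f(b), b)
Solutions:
 f(b) = C1 + C2*b^(1 - sqrt(3))


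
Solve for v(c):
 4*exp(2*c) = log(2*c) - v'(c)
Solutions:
 v(c) = C1 + c*log(c) + c*(-1 + log(2)) - 2*exp(2*c)


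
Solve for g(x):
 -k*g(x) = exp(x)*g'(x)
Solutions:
 g(x) = C1*exp(k*exp(-x))


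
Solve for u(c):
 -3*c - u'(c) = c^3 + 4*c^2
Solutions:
 u(c) = C1 - c^4/4 - 4*c^3/3 - 3*c^2/2


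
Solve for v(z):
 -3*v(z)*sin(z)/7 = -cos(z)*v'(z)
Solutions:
 v(z) = C1/cos(z)^(3/7)


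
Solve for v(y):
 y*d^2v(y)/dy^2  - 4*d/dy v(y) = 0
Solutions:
 v(y) = C1 + C2*y^5


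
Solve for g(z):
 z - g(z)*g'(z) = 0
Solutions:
 g(z) = -sqrt(C1 + z^2)
 g(z) = sqrt(C1 + z^2)


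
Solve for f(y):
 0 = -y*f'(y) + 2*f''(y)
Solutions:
 f(y) = C1 + C2*erfi(y/2)


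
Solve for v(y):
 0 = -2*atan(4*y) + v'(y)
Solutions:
 v(y) = C1 + 2*y*atan(4*y) - log(16*y^2 + 1)/4


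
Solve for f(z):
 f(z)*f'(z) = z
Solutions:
 f(z) = -sqrt(C1 + z^2)
 f(z) = sqrt(C1 + z^2)


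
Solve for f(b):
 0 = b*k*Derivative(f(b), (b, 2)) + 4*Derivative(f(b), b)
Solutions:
 f(b) = C1 + b^(((re(k) - 4)*re(k) + im(k)^2)/(re(k)^2 + im(k)^2))*(C2*sin(4*log(b)*Abs(im(k))/(re(k)^2 + im(k)^2)) + C3*cos(4*log(b)*im(k)/(re(k)^2 + im(k)^2)))


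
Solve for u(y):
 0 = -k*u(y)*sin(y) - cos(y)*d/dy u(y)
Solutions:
 u(y) = C1*exp(k*log(cos(y)))


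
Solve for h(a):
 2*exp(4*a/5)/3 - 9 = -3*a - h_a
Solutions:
 h(a) = C1 - 3*a^2/2 + 9*a - 5*exp(4*a/5)/6


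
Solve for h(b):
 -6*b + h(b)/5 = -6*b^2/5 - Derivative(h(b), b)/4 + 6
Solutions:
 h(b) = C1*exp(-4*b/5) - 6*b^2 + 45*b - 105/4


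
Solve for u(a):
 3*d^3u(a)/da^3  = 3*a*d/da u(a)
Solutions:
 u(a) = C1 + Integral(C2*airyai(a) + C3*airybi(a), a)


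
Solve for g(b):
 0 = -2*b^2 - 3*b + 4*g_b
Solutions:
 g(b) = C1 + b^3/6 + 3*b^2/8


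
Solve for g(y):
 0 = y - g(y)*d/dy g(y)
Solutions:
 g(y) = -sqrt(C1 + y^2)
 g(y) = sqrt(C1 + y^2)


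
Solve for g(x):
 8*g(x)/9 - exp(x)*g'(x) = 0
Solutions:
 g(x) = C1*exp(-8*exp(-x)/9)


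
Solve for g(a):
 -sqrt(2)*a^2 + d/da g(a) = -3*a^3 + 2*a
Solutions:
 g(a) = C1 - 3*a^4/4 + sqrt(2)*a^3/3 + a^2


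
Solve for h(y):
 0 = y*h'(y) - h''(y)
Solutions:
 h(y) = C1 + C2*erfi(sqrt(2)*y/2)


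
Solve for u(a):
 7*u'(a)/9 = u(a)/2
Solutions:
 u(a) = C1*exp(9*a/14)


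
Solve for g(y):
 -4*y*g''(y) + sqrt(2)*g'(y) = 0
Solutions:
 g(y) = C1 + C2*y^(sqrt(2)/4 + 1)


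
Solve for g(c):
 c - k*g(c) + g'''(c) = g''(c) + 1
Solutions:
 g(c) = C1*exp(c*(-(-27*k/2 + sqrt((27*k + 2)^2 - 4)/2 - 1)^(1/3) + 1 - 1/(-27*k/2 + sqrt((27*k + 2)^2 - 4)/2 - 1)^(1/3))/3) + C2*exp(c*((-27*k/2 + sqrt((27*k + 2)^2 - 4)/2 - 1)^(1/3) - sqrt(3)*I*(-27*k/2 + sqrt((27*k + 2)^2 - 4)/2 - 1)^(1/3) + 2 - 4/((-1 + sqrt(3)*I)*(-27*k/2 + sqrt((27*k + 2)^2 - 4)/2 - 1)^(1/3)))/6) + C3*exp(c*((-27*k/2 + sqrt((27*k + 2)^2 - 4)/2 - 1)^(1/3) + sqrt(3)*I*(-27*k/2 + sqrt((27*k + 2)^2 - 4)/2 - 1)^(1/3) + 2 + 4/((1 + sqrt(3)*I)*(-27*k/2 + sqrt((27*k + 2)^2 - 4)/2 - 1)^(1/3)))/6) + c/k - 1/k


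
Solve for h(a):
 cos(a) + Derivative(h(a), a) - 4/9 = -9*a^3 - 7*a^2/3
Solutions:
 h(a) = C1 - 9*a^4/4 - 7*a^3/9 + 4*a/9 - sin(a)


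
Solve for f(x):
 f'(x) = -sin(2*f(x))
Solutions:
 f(x) = pi - acos((-C1 - exp(4*x))/(C1 - exp(4*x)))/2
 f(x) = acos((-C1 - exp(4*x))/(C1 - exp(4*x)))/2


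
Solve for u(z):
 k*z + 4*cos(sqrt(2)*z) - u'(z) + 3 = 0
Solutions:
 u(z) = C1 + k*z^2/2 + 3*z + 2*sqrt(2)*sin(sqrt(2)*z)


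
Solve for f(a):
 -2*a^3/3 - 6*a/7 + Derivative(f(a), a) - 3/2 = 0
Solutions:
 f(a) = C1 + a^4/6 + 3*a^2/7 + 3*a/2


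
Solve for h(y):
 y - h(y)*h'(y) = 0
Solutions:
 h(y) = -sqrt(C1 + y^2)
 h(y) = sqrt(C1 + y^2)


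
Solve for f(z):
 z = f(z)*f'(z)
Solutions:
 f(z) = -sqrt(C1 + z^2)
 f(z) = sqrt(C1 + z^2)


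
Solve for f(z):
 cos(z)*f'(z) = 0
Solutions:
 f(z) = C1


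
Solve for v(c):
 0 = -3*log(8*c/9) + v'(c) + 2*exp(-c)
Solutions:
 v(c) = C1 + 3*c*log(c) + 3*c*(-2*log(3) - 1 + 3*log(2)) + 2*exp(-c)


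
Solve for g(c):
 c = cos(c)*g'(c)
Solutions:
 g(c) = C1 + Integral(c/cos(c), c)


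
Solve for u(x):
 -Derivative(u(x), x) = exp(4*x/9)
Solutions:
 u(x) = C1 - 9*exp(4*x/9)/4


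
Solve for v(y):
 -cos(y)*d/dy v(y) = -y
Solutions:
 v(y) = C1 + Integral(y/cos(y), y)


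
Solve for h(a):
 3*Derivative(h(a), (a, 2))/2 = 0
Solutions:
 h(a) = C1 + C2*a


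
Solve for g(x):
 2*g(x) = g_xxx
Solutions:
 g(x) = C3*exp(2^(1/3)*x) + (C1*sin(2^(1/3)*sqrt(3)*x/2) + C2*cos(2^(1/3)*sqrt(3)*x/2))*exp(-2^(1/3)*x/2)


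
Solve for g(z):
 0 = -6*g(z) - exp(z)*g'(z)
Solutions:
 g(z) = C1*exp(6*exp(-z))


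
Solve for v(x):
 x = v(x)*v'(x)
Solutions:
 v(x) = -sqrt(C1 + x^2)
 v(x) = sqrt(C1 + x^2)


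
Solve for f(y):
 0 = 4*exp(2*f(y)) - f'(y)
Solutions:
 f(y) = log(-sqrt(-1/(C1 + 4*y))) - log(2)/2
 f(y) = log(-1/(C1 + 4*y))/2 - log(2)/2


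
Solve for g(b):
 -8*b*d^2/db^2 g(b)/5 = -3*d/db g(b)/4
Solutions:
 g(b) = C1 + C2*b^(47/32)


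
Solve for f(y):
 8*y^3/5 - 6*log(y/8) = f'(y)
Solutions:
 f(y) = C1 + 2*y^4/5 - 6*y*log(y) + 6*y + y*log(262144)


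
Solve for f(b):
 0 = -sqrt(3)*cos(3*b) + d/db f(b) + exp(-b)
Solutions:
 f(b) = C1 + sqrt(3)*sin(3*b)/3 + exp(-b)


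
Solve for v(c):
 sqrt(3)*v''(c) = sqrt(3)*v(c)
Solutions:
 v(c) = C1*exp(-c) + C2*exp(c)


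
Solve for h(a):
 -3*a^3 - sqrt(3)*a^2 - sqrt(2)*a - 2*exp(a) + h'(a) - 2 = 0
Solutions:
 h(a) = C1 + 3*a^4/4 + sqrt(3)*a^3/3 + sqrt(2)*a^2/2 + 2*a + 2*exp(a)


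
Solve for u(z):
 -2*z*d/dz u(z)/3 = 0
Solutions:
 u(z) = C1


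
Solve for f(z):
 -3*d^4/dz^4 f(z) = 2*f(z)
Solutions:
 f(z) = (C1*sin(6^(3/4)*z/6) + C2*cos(6^(3/4)*z/6))*exp(-6^(3/4)*z/6) + (C3*sin(6^(3/4)*z/6) + C4*cos(6^(3/4)*z/6))*exp(6^(3/4)*z/6)


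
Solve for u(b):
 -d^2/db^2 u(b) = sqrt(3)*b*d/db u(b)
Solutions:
 u(b) = C1 + C2*erf(sqrt(2)*3^(1/4)*b/2)


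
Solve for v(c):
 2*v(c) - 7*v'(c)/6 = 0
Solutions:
 v(c) = C1*exp(12*c/7)


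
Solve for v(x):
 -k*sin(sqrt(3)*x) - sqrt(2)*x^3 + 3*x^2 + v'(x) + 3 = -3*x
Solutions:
 v(x) = C1 - sqrt(3)*k*cos(sqrt(3)*x)/3 + sqrt(2)*x^4/4 - x^3 - 3*x^2/2 - 3*x


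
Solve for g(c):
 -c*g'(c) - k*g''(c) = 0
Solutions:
 g(c) = C1 + C2*sqrt(k)*erf(sqrt(2)*c*sqrt(1/k)/2)


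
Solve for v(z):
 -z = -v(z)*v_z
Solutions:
 v(z) = -sqrt(C1 + z^2)
 v(z) = sqrt(C1 + z^2)


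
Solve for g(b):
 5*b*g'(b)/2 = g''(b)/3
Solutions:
 g(b) = C1 + C2*erfi(sqrt(15)*b/2)


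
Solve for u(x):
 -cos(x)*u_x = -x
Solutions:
 u(x) = C1 + Integral(x/cos(x), x)


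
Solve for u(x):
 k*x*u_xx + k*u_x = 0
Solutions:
 u(x) = C1 + C2*log(x)


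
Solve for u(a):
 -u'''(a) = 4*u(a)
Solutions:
 u(a) = C3*exp(-2^(2/3)*a) + (C1*sin(2^(2/3)*sqrt(3)*a/2) + C2*cos(2^(2/3)*sqrt(3)*a/2))*exp(2^(2/3)*a/2)


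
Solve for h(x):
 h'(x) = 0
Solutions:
 h(x) = C1


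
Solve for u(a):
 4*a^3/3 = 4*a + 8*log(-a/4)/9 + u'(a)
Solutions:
 u(a) = C1 + a^4/3 - 2*a^2 - 8*a*log(-a)/9 + 8*a*(1 + 2*log(2))/9


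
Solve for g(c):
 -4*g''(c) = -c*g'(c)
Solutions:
 g(c) = C1 + C2*erfi(sqrt(2)*c/4)


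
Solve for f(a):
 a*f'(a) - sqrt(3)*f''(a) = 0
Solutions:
 f(a) = C1 + C2*erfi(sqrt(2)*3^(3/4)*a/6)


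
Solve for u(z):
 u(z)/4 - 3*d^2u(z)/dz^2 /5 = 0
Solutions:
 u(z) = C1*exp(-sqrt(15)*z/6) + C2*exp(sqrt(15)*z/6)


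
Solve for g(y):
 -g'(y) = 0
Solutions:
 g(y) = C1


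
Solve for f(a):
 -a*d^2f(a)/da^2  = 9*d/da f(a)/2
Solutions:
 f(a) = C1 + C2/a^(7/2)


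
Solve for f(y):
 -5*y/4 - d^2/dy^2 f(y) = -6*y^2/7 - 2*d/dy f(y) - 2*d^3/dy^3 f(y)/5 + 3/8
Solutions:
 f(y) = C1 - y^3/7 + 11*y^2/112 + 16*y/35 + (C2*sin(sqrt(55)*y/4) + C3*cos(sqrt(55)*y/4))*exp(5*y/4)


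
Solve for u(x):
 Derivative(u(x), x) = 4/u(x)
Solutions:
 u(x) = -sqrt(C1 + 8*x)
 u(x) = sqrt(C1 + 8*x)


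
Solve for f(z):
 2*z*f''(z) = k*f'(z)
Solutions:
 f(z) = C1 + z^(re(k)/2 + 1)*(C2*sin(log(z)*Abs(im(k))/2) + C3*cos(log(z)*im(k)/2))


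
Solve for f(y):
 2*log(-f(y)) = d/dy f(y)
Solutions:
 -li(-f(y)) = C1 + 2*y


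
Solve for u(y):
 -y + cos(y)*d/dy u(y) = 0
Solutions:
 u(y) = C1 + Integral(y/cos(y), y)


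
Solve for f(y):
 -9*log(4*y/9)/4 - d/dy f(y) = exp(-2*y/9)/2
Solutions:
 f(y) = C1 - 9*y*log(y)/4 + 9*y*(-2*log(2) + 1 + 2*log(3))/4 + 9*exp(-2*y/9)/4


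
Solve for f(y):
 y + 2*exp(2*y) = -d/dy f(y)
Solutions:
 f(y) = C1 - y^2/2 - exp(2*y)


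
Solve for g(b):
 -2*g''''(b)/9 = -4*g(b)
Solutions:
 g(b) = C1*exp(-2^(1/4)*sqrt(3)*b) + C2*exp(2^(1/4)*sqrt(3)*b) + C3*sin(2^(1/4)*sqrt(3)*b) + C4*cos(2^(1/4)*sqrt(3)*b)


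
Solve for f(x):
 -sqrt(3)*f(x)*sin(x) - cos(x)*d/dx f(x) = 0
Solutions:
 f(x) = C1*cos(x)^(sqrt(3))


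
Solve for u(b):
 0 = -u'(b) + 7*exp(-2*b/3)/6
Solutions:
 u(b) = C1 - 7*exp(-2*b/3)/4


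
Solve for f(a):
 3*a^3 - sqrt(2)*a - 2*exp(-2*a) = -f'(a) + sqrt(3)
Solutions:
 f(a) = C1 - 3*a^4/4 + sqrt(2)*a^2/2 + sqrt(3)*a - exp(-2*a)


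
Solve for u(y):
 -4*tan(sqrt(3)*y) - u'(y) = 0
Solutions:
 u(y) = C1 + 4*sqrt(3)*log(cos(sqrt(3)*y))/3


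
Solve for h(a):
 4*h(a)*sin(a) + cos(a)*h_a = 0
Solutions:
 h(a) = C1*cos(a)^4


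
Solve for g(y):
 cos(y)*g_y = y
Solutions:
 g(y) = C1 + Integral(y/cos(y), y)


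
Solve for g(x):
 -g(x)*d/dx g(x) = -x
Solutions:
 g(x) = -sqrt(C1 + x^2)
 g(x) = sqrt(C1 + x^2)


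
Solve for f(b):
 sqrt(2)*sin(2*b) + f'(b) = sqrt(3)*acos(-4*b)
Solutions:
 f(b) = C1 + sqrt(3)*(b*acos(-4*b) + sqrt(1 - 16*b^2)/4) + sqrt(2)*cos(2*b)/2


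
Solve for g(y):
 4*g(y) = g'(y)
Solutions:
 g(y) = C1*exp(4*y)


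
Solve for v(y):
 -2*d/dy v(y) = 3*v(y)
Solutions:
 v(y) = C1*exp(-3*y/2)


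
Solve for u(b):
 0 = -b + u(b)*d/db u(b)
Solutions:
 u(b) = -sqrt(C1 + b^2)
 u(b) = sqrt(C1 + b^2)


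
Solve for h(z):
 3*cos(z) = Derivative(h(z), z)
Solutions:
 h(z) = C1 + 3*sin(z)


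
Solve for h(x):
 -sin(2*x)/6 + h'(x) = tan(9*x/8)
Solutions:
 h(x) = C1 - 8*log(cos(9*x/8))/9 - cos(2*x)/12


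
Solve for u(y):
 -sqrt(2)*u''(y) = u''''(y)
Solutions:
 u(y) = C1 + C2*y + C3*sin(2^(1/4)*y) + C4*cos(2^(1/4)*y)


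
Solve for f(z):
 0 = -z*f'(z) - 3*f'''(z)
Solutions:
 f(z) = C1 + Integral(C2*airyai(-3^(2/3)*z/3) + C3*airybi(-3^(2/3)*z/3), z)


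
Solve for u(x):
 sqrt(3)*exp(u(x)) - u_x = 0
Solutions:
 u(x) = log(-1/(C1 + sqrt(3)*x))


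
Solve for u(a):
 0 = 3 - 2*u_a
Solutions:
 u(a) = C1 + 3*a/2


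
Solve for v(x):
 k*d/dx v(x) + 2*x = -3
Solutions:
 v(x) = C1 - x^2/k - 3*x/k


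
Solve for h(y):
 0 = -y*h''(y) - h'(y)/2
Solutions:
 h(y) = C1 + C2*sqrt(y)


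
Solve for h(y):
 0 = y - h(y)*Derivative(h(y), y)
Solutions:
 h(y) = -sqrt(C1 + y^2)
 h(y) = sqrt(C1 + y^2)


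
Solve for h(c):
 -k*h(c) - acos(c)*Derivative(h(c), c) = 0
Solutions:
 h(c) = C1*exp(-k*Integral(1/acos(c), c))


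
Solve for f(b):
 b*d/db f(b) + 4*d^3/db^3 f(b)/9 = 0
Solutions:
 f(b) = C1 + Integral(C2*airyai(-2^(1/3)*3^(2/3)*b/2) + C3*airybi(-2^(1/3)*3^(2/3)*b/2), b)


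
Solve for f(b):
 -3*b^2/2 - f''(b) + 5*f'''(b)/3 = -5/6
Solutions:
 f(b) = C1 + C2*b + C3*exp(3*b/5) - b^4/8 - 5*b^3/6 - 15*b^2/4


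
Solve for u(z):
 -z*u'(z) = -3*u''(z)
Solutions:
 u(z) = C1 + C2*erfi(sqrt(6)*z/6)


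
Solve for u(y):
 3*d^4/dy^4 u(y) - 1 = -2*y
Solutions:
 u(y) = C1 + C2*y + C3*y^2 + C4*y^3 - y^5/180 + y^4/72


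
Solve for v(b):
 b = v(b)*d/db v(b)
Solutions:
 v(b) = -sqrt(C1 + b^2)
 v(b) = sqrt(C1 + b^2)


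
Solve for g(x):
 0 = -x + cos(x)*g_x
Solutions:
 g(x) = C1 + Integral(x/cos(x), x)


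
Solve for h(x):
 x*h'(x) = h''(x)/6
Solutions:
 h(x) = C1 + C2*erfi(sqrt(3)*x)


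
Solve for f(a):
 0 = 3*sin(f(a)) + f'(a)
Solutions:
 f(a) = -acos((-C1 - exp(6*a))/(C1 - exp(6*a))) + 2*pi
 f(a) = acos((-C1 - exp(6*a))/(C1 - exp(6*a)))


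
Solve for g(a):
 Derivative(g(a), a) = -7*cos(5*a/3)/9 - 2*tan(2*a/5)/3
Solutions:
 g(a) = C1 + 5*log(cos(2*a/5))/3 - 7*sin(5*a/3)/15


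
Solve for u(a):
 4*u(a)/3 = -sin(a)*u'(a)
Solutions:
 u(a) = C1*(cos(a) + 1)^(2/3)/(cos(a) - 1)^(2/3)


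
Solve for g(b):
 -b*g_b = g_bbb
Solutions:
 g(b) = C1 + Integral(C2*airyai(-b) + C3*airybi(-b), b)


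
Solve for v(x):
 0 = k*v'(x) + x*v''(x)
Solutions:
 v(x) = C1 + x^(1 - re(k))*(C2*sin(log(x)*Abs(im(k))) + C3*cos(log(x)*im(k)))


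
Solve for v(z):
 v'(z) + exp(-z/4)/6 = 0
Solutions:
 v(z) = C1 + 2*exp(-z/4)/3


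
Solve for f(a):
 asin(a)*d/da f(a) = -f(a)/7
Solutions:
 f(a) = C1*exp(-Integral(1/asin(a), a)/7)


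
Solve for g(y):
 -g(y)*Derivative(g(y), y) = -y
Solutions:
 g(y) = -sqrt(C1 + y^2)
 g(y) = sqrt(C1 + y^2)


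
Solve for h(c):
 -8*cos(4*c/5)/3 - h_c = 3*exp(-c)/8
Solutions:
 h(c) = C1 - 10*sin(4*c/5)/3 + 3*exp(-c)/8


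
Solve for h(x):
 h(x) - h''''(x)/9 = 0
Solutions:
 h(x) = C1*exp(-sqrt(3)*x) + C2*exp(sqrt(3)*x) + C3*sin(sqrt(3)*x) + C4*cos(sqrt(3)*x)


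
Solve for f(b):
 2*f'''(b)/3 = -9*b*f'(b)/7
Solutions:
 f(b) = C1 + Integral(C2*airyai(-3*14^(2/3)*b/14) + C3*airybi(-3*14^(2/3)*b/14), b)


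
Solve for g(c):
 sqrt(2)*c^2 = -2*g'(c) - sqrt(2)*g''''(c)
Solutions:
 g(c) = C1 + C4*exp(-2^(1/6)*c) - sqrt(2)*c^3/6 + (C2*sin(2^(1/6)*sqrt(3)*c/2) + C3*cos(2^(1/6)*sqrt(3)*c/2))*exp(2^(1/6)*c/2)


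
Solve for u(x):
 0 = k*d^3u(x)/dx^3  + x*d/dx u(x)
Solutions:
 u(x) = C1 + Integral(C2*airyai(x*(-1/k)^(1/3)) + C3*airybi(x*(-1/k)^(1/3)), x)


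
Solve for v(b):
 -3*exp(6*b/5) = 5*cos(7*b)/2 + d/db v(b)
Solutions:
 v(b) = C1 - 5*exp(6*b/5)/2 - 5*sin(7*b)/14


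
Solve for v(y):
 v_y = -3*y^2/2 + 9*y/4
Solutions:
 v(y) = C1 - y^3/2 + 9*y^2/8


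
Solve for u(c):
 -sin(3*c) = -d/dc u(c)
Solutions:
 u(c) = C1 - cos(3*c)/3


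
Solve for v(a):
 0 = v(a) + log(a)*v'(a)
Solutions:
 v(a) = C1*exp(-li(a))


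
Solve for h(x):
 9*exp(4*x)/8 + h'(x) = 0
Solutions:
 h(x) = C1 - 9*exp(4*x)/32


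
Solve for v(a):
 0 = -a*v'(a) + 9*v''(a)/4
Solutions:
 v(a) = C1 + C2*erfi(sqrt(2)*a/3)


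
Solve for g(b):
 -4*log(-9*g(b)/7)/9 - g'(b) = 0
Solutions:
 9*Integral(1/(log(-_y) - log(7) + 2*log(3)), (_y, g(b)))/4 = C1 - b


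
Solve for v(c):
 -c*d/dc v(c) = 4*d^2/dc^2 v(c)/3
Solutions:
 v(c) = C1 + C2*erf(sqrt(6)*c/4)


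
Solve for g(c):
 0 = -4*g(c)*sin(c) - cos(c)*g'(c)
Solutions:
 g(c) = C1*cos(c)^4


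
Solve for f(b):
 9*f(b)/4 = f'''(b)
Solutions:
 f(b) = C3*exp(2^(1/3)*3^(2/3)*b/2) + (C1*sin(3*2^(1/3)*3^(1/6)*b/4) + C2*cos(3*2^(1/3)*3^(1/6)*b/4))*exp(-2^(1/3)*3^(2/3)*b/4)


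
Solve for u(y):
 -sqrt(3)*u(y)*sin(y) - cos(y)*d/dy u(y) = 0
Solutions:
 u(y) = C1*cos(y)^(sqrt(3))


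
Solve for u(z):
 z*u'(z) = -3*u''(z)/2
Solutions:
 u(z) = C1 + C2*erf(sqrt(3)*z/3)


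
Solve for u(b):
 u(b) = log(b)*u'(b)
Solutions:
 u(b) = C1*exp(li(b))


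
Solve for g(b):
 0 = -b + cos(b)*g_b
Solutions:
 g(b) = C1 + Integral(b/cos(b), b)


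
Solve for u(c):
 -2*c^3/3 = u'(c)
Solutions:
 u(c) = C1 - c^4/6


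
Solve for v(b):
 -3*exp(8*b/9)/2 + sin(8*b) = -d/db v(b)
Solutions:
 v(b) = C1 + 27*exp(8*b/9)/16 + cos(8*b)/8


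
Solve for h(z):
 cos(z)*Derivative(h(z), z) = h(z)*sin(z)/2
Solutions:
 h(z) = C1/sqrt(cos(z))


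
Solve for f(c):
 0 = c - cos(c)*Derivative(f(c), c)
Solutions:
 f(c) = C1 + Integral(c/cos(c), c)


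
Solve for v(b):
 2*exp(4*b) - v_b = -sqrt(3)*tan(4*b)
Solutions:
 v(b) = C1 + exp(4*b)/2 - sqrt(3)*log(cos(4*b))/4


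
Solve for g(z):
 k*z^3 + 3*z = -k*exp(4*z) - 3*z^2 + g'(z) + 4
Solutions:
 g(z) = C1 + k*z^4/4 + k*exp(4*z)/4 + z^3 + 3*z^2/2 - 4*z


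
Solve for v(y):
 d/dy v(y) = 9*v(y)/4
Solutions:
 v(y) = C1*exp(9*y/4)


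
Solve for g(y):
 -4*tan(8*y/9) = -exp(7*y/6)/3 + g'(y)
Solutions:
 g(y) = C1 + 2*exp(7*y/6)/7 + 9*log(cos(8*y/9))/2


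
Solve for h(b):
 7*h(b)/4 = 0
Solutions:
 h(b) = 0


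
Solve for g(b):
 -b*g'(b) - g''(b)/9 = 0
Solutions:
 g(b) = C1 + C2*erf(3*sqrt(2)*b/2)


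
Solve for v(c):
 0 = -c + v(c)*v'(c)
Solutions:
 v(c) = -sqrt(C1 + c^2)
 v(c) = sqrt(C1 + c^2)


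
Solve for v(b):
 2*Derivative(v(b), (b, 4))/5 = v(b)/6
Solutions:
 v(b) = C1*exp(-sqrt(2)*3^(3/4)*5^(1/4)*b/6) + C2*exp(sqrt(2)*3^(3/4)*5^(1/4)*b/6) + C3*sin(sqrt(2)*3^(3/4)*5^(1/4)*b/6) + C4*cos(sqrt(2)*3^(3/4)*5^(1/4)*b/6)


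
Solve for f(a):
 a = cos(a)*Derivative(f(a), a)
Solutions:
 f(a) = C1 + Integral(a/cos(a), a)


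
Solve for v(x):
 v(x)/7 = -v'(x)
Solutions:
 v(x) = C1*exp(-x/7)


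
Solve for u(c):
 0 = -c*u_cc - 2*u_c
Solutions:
 u(c) = C1 + C2/c


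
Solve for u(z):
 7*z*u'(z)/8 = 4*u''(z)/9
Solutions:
 u(z) = C1 + C2*erfi(3*sqrt(7)*z/8)


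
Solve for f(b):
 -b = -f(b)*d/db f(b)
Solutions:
 f(b) = -sqrt(C1 + b^2)
 f(b) = sqrt(C1 + b^2)


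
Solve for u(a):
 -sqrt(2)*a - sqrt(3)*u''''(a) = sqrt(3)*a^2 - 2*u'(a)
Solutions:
 u(a) = C1 + C4*exp(2^(1/3)*3^(5/6)*a/3) + sqrt(3)*a^3/6 + sqrt(2)*a^2/4 + (C2*sin(6^(1/3)*a/2) + C3*cos(6^(1/3)*a/2))*exp(-2^(1/3)*3^(5/6)*a/6)


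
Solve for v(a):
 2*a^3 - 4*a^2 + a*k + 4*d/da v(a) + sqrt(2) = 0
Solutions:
 v(a) = C1 - a^4/8 + a^3/3 - a^2*k/8 - sqrt(2)*a/4


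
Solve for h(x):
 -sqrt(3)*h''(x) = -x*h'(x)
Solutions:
 h(x) = C1 + C2*erfi(sqrt(2)*3^(3/4)*x/6)


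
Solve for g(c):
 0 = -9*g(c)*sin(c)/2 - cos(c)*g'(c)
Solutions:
 g(c) = C1*cos(c)^(9/2)


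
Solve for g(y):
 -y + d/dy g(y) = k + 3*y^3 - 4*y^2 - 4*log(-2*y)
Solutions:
 g(y) = C1 + 3*y^4/4 - 4*y^3/3 + y^2/2 + y*(k - 4*log(2) + 4) - 4*y*log(-y)


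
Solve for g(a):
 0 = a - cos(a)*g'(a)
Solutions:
 g(a) = C1 + Integral(a/cos(a), a)


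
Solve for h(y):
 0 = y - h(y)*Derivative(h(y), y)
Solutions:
 h(y) = -sqrt(C1 + y^2)
 h(y) = sqrt(C1 + y^2)


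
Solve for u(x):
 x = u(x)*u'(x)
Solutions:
 u(x) = -sqrt(C1 + x^2)
 u(x) = sqrt(C1 + x^2)


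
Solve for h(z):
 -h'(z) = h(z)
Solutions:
 h(z) = C1*exp(-z)


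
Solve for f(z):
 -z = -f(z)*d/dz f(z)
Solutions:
 f(z) = -sqrt(C1 + z^2)
 f(z) = sqrt(C1 + z^2)


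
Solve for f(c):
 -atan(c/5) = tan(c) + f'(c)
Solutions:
 f(c) = C1 - c*atan(c/5) + 5*log(c^2 + 25)/2 + log(cos(c))


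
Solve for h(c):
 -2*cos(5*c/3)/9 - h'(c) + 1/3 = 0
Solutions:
 h(c) = C1 + c/3 - 2*sin(5*c/3)/15
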